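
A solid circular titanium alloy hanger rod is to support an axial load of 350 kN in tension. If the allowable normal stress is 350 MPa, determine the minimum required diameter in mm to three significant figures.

35.7 mm

Required area A ≥ P/σ_allow = 350000/350 = 1000 mm².
For a solid circular section, d ≥ √(4A/π) = 35.68 mm.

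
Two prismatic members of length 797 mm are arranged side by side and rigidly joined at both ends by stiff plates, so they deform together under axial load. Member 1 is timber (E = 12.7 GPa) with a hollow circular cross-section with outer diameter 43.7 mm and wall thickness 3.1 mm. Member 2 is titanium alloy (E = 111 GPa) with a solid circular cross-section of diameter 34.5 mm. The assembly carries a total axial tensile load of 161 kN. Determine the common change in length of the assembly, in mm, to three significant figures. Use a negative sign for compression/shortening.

A_1 = 395.4 mm².
A_2 = 934.8 mm².
Equal strain + equilibrium ⇒ each member carries load in proportion to AE: A₁E₁ = 5022000 N, A₂E₂ = 103800000 N, ΣAE = 108800000 N.
δ = PL/ΣAE = 161000·797/108800000 = 1.18 mm.

1.18 mm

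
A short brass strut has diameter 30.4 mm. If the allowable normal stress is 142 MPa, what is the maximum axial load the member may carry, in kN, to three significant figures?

103 kN

A = 725.8 mm².
P_max = σ_allow · A = 142 · 725.8 = 103100 N = 103.1 kN.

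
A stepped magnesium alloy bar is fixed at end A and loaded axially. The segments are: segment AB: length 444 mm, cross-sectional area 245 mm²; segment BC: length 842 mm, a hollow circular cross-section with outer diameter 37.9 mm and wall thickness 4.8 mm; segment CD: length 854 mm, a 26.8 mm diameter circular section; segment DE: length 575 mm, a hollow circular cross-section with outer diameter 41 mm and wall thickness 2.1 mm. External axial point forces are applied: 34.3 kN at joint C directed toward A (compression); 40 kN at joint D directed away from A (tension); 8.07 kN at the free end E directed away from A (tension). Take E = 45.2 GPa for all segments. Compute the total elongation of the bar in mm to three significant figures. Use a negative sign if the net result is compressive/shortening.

3.08 mm

Internal axial forces (sectioning from the free end, tension +): N_DE = 8.07 kN, N_CD = 48.07 kN, N_BC = 13.77 kN, N_AB = 13.77 kN.
A_BC = 499.1 mm².
A_CD = 564.1 mm².
A_DE = 256.6 mm².
δ_AB = 13770·444/(245·45200) = 0.5521 mm
δ_BC = 13770·842/(499.1·45200) = 0.5139 mm
δ_CD = 48070·854/(564.1·45200) = 1.61 mm
δ_DE = 8070·575/(256.6·45200) = 0.4 mm
δ = Σδ_i = 3.076 mm.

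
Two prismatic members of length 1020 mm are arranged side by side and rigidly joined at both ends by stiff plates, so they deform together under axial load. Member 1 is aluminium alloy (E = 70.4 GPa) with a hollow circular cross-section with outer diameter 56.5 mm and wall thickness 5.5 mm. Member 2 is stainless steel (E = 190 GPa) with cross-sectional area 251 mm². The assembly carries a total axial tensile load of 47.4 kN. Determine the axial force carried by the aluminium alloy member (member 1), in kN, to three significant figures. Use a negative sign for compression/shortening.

A_1 = 881.2 mm².
Equal strain + equilibrium ⇒ each member carries load in proportion to AE: A₁E₁ = 62040000 N, A₂E₂ = 47690000 N, ΣAE = 109700000 N.
F₁ = P·A₁E₁/ΣAE = 47400·62040000/109700000 = 26800 N.

26.8 kN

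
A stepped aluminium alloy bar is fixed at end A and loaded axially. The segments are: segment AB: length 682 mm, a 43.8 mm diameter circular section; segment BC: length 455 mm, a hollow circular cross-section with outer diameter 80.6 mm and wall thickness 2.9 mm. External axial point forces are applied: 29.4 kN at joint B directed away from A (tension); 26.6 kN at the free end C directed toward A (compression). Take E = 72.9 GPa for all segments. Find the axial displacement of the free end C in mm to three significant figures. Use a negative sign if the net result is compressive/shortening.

Internal axial forces (sectioning from the free end, tension +): N_BC = -26.6 kN, N_AB = 2.8 kN.
A_AB = 1507 mm².
A_BC = 707.9 mm².
δ_AB = 2800·682/(1507·72900) = 0.01739 mm
δ_BC = -26600·455/(707.9·72900) = -0.2345 mm
δ = Σδ_i = -0.2171 mm.

-0.217 mm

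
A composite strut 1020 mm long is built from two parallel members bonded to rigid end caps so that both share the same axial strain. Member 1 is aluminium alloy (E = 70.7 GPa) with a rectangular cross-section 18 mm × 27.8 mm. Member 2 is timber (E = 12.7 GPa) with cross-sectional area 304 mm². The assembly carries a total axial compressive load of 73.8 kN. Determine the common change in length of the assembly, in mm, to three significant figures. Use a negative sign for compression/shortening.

A_1 = 500.4 mm².
Equal strain + equilibrium ⇒ each member carries load in proportion to AE: A₁E₁ = 35380000 N, A₂E₂ = 3861000 N, ΣAE = 39240000 N.
δ = PL/ΣAE = -73800·1020/39240000 = -1.918 mm.

-1.92 mm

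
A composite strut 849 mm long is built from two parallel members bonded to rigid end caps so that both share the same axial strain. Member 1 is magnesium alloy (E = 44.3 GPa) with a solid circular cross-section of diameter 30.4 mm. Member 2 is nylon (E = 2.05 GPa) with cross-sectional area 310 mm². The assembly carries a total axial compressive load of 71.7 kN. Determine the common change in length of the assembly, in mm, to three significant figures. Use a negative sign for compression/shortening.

-1.86 mm

A_1 = 725.8 mm².
Equal strain + equilibrium ⇒ each member carries load in proportion to AE: A₁E₁ = 32150000 N, A₂E₂ = 635500 N, ΣAE = 32790000 N.
δ = PL/ΣAE = -71700·849/32790000 = -1.856 mm.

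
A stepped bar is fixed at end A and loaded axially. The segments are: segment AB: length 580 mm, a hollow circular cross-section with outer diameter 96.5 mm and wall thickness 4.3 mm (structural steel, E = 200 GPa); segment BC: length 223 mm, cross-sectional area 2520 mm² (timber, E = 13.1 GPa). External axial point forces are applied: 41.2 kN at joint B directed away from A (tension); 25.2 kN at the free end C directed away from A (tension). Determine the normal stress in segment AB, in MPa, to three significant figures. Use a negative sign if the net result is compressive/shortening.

53.3 MPa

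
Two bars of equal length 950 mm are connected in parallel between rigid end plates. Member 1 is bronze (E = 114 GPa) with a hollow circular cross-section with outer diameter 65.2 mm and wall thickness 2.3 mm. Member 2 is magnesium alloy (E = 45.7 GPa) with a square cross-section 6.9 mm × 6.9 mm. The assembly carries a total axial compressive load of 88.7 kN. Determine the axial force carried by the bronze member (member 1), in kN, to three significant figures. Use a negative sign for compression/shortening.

A_1 = 454.5 mm².
A_2 = 47.61 mm².
Equal strain + equilibrium ⇒ each member carries load in proportion to AE: A₁E₁ = 51810000 N, A₂E₂ = 2176000 N, ΣAE = 53990000 N.
F₁ = P·A₁E₁/ΣAE = -88700·51810000/53990000 = -85130 N.

-85.1 kN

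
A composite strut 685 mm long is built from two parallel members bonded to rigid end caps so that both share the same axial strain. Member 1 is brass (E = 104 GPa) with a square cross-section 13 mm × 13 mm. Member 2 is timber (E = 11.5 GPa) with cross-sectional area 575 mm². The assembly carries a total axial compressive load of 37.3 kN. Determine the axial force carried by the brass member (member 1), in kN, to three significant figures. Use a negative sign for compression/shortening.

-27.1 kN

A_1 = 169 mm².
Equal strain + equilibrium ⇒ each member carries load in proportion to AE: A₁E₁ = 17580000 N, A₂E₂ = 6612000 N, ΣAE = 24190000 N.
F₁ = P·A₁E₁/ΣAE = -37300·17580000/24190000 = -27100 N.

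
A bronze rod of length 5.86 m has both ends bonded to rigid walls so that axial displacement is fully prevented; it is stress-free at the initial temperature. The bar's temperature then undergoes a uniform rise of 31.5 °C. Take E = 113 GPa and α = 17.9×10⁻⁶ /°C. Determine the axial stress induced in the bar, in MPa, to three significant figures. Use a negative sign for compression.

Free thermal expansion αLΔT = 17.9e-6 · 5860 · 31.5 = 3.304 mm.
The walls impose strain ε = −(3.304)/5860 = -5.6385e-04; σ = Eε = 113000 · -5.6385e-04 = -63.72 MPa.

-63.7 MPa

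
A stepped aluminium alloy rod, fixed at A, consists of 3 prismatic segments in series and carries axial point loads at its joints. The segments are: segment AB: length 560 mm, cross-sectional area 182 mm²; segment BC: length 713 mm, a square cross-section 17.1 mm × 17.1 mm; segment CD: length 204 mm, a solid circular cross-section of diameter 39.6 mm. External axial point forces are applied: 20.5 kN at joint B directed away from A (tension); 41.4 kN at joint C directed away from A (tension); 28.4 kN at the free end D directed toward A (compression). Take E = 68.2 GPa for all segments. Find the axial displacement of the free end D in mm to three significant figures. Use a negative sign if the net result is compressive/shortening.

Internal axial forces (sectioning from the free end, tension +): N_CD = -28.4 kN, N_BC = 13 kN, N_AB = 33.5 kN.
A_BC = 292.4 mm².
A_CD = 1232 mm².
δ_AB = 33500·560/(182·68200) = 1.511 mm
δ_BC = 13000·713/(292.4·68200) = 0.4648 mm
δ_CD = -28400·204/(1232·68200) = -0.06897 mm
δ = Σδ_i = 1.907 mm.

1.91 mm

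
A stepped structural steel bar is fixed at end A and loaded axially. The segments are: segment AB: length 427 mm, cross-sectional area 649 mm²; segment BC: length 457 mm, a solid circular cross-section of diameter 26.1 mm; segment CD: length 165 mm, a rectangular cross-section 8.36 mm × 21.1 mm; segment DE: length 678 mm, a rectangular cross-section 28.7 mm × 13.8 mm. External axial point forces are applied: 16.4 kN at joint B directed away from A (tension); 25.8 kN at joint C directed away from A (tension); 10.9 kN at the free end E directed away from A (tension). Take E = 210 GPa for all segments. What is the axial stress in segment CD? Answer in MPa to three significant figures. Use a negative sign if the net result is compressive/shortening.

Internal axial forces (sectioning from the free end, tension +): N_DE = 10.9 kN, N_CD = 10.9 kN, N_BC = 36.7 kN, N_AB = 53.1 kN.
A_CD = 176.4 mm².
σ_CD = N_CD/A_CD = 10900/176.4 = 61.79 MPa.

61.8 MPa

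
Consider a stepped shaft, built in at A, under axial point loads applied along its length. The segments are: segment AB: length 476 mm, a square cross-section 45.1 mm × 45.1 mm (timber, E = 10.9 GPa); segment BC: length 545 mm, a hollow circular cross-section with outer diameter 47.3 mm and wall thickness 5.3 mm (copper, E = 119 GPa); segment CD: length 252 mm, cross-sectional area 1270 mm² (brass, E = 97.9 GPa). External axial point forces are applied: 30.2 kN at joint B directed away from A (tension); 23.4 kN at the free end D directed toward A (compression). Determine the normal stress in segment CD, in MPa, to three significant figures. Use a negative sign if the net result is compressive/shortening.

Internal axial forces (sectioning from the free end, tension +): N_CD = -23.4 kN, N_BC = -23.4 kN, N_AB = 6.8 kN.
σ_CD = N_CD/A_CD = -23400/1270 = -18.43 MPa.

-18.4 MPa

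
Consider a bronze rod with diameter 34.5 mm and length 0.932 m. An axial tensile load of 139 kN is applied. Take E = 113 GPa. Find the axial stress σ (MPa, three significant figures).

149 MPa

A = 934.8 mm².
σ = N/A = 139000/934.8 = 148.7 MPa.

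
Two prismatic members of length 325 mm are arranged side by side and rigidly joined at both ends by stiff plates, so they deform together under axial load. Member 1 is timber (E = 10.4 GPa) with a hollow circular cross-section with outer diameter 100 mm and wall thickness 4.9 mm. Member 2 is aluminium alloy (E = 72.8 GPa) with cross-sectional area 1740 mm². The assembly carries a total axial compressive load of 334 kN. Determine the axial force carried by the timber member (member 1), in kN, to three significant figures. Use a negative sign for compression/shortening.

-35.8 kN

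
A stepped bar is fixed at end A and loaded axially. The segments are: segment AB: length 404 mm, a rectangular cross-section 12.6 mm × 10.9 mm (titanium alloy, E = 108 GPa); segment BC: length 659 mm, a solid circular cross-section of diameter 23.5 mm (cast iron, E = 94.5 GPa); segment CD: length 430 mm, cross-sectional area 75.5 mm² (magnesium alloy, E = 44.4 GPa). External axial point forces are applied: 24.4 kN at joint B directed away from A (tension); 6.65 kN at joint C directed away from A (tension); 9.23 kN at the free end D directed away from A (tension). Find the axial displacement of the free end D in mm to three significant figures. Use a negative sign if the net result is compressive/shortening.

Internal axial forces (sectioning from the free end, tension +): N_CD = 9.23 kN, N_BC = 15.88 kN, N_AB = 40.28 kN.
A_AB = 137.3 mm².
A_BC = 433.7 mm².
δ_AB = 40280·404/(137.3·108000) = 1.097 mm
δ_BC = 15880·659/(433.7·94500) = 0.2553 mm
δ_CD = 9230·430/(75.5·44400) = 1.184 mm
δ = Σδ_i = 2.536 mm.

2.54 mm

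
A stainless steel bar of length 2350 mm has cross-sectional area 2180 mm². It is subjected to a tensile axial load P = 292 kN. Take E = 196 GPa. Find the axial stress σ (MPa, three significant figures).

σ = N/A = 292000/2180 = 133.9 MPa.

134 MPa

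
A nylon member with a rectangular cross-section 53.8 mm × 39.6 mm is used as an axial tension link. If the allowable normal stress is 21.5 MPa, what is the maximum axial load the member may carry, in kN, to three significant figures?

A = 2130 mm².
P_max = σ_allow · A = 21.5 · 2130 = 45810 N = 45.81 kN.

45.8 kN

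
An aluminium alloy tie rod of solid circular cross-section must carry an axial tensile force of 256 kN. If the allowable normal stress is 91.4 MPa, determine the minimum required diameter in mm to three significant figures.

59.7 mm

Required area A ≥ P/σ_allow = 256000/91.4 = 2801 mm².
For a solid circular section, d ≥ √(4A/π) = 59.72 mm.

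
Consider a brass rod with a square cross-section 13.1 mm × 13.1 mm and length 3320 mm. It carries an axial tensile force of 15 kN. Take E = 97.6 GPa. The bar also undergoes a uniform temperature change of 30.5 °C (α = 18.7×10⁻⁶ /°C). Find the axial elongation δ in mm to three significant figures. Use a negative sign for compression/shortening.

4.87 mm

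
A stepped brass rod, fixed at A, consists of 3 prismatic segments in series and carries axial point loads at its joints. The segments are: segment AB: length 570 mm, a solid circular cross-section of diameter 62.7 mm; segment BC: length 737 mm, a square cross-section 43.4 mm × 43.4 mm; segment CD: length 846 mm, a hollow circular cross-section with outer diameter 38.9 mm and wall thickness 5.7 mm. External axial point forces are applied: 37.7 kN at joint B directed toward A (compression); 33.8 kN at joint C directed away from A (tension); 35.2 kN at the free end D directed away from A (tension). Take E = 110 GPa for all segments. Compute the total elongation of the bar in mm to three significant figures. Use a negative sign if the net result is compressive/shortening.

0.753 mm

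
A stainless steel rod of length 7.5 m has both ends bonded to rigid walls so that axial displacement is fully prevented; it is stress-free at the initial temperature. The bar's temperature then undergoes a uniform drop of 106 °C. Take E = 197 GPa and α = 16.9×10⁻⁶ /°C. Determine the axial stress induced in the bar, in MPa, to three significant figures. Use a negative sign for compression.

353 MPa

Free thermal expansion αLΔT = 16.9e-6 · 7500 · -106 = -13.44 mm.
The walls impose strain ε = −(-13.44)/7500 = 1.7914e-03; σ = Eε = 197000 · 1.7914e-03 = 352.9 MPa.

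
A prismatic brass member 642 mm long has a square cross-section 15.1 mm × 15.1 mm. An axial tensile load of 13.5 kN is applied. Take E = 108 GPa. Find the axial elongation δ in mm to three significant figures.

0.352 mm

A = 228 mm².
δ_mech = NL/(AE) = 13500·642/(228·108000) = 0.352 mm.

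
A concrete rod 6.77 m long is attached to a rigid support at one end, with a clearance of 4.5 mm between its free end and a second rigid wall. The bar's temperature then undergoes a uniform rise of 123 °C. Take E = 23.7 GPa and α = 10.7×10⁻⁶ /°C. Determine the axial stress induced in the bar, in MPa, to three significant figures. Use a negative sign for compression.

-15.4 MPa

Free thermal expansion αLΔT = 10.7e-6 · 6770 · 123 = 8.91 mm.
The walls engage after the gap closes; constrained expansion = 8.91 − 4.5 = 4.41 mm.
The walls impose strain ε = −(4.41)/6770 = -6.5140e-04; σ = Eε = 23700 · -6.5140e-04 = -15.44 MPa.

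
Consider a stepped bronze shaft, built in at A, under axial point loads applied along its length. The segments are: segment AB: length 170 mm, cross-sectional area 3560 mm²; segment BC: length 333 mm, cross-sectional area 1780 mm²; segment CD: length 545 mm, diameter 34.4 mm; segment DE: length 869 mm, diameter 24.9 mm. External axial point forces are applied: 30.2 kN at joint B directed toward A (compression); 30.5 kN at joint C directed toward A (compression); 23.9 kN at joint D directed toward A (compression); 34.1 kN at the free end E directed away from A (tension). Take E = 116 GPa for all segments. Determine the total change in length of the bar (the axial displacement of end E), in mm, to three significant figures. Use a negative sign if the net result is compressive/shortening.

0.523 mm

Internal axial forces (sectioning from the free end, tension +): N_DE = 34.1 kN, N_CD = 10.2 kN, N_BC = -20.3 kN, N_AB = -50.5 kN.
A_CD = 929.4 mm².
A_DE = 487 mm².
δ_AB = -50500·170/(3560·116000) = -0.02079 mm
δ_BC = -20300·333/(1780·116000) = -0.03274 mm
δ_CD = 10200·545/(929.4·116000) = 0.05156 mm
δ_DE = 34100·869/(487·116000) = 0.5246 mm
δ = Σδ_i = 0.5226 mm.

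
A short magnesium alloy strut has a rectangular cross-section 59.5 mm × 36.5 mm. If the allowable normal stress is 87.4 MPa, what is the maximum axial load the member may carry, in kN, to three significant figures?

A = 2172 mm².
P_max = σ_allow · A = 87.4 · 2172 = 189800 N = 189.8 kN.

190 kN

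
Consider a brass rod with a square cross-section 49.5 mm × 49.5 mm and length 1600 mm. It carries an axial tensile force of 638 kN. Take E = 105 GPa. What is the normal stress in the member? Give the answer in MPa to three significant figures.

260 MPa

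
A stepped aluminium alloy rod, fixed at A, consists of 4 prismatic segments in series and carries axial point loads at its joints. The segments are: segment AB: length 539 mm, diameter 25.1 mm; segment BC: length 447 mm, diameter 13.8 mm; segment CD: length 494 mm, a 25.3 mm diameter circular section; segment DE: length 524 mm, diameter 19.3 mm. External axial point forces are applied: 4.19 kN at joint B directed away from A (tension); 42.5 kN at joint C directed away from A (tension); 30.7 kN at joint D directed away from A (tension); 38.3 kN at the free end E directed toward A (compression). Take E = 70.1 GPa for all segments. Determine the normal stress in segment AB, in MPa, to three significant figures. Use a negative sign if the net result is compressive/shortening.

Internal axial forces (sectioning from the free end, tension +): N_DE = -38.3 kN, N_CD = -7.6 kN, N_BC = 34.9 kN, N_AB = 39.09 kN.
A_AB = 494.8 mm².
σ_AB = N_AB/A_AB = 39090/494.8 = 79 MPa.

79.0 MPa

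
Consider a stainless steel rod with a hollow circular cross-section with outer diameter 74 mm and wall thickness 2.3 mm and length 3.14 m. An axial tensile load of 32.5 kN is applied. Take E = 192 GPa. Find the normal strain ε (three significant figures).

3.27e-04

A = 518.1 mm².
σ = N/A = 62.73 MPa; ε = σ/E = 62.73/192000 = 3.267e-04.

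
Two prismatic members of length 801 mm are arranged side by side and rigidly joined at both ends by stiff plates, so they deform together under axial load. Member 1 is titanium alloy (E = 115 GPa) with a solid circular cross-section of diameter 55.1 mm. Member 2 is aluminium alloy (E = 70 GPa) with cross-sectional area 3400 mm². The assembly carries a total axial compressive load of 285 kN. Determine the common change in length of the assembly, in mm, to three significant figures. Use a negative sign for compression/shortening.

A_1 = 2384 mm².
Equal strain + equilibrium ⇒ each member carries load in proportion to AE: A₁E₁ = 274200000 N, A₂E₂ = 238000000 N, ΣAE = 512200000 N.
δ = PL/ΣAE = -285000·801/512200000 = -0.4457 mm.

-0.446 mm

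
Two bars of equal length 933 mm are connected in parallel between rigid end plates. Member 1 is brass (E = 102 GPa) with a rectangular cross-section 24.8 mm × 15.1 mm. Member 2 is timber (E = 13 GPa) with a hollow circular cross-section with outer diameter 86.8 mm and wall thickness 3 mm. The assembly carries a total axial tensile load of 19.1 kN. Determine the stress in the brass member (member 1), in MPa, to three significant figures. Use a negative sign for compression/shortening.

40.2 MPa

A_1 = 374.5 mm².
A_2 = 789.8 mm².
Equal strain + equilibrium ⇒ each member carries load in proportion to AE: A₁E₁ = 38200000 N, A₂E₂ = 10270000 N, ΣAE = 48460000 N.
σ₁ = P·E₁/ΣAE = 19100·102000/48460000 = 40.2 MPa.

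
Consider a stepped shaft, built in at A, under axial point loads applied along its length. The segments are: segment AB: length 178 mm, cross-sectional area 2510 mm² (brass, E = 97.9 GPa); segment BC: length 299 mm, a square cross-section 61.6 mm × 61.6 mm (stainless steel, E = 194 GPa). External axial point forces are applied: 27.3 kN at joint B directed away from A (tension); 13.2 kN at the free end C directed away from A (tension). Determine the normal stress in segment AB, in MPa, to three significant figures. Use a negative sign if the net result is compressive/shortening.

Internal axial forces (sectioning from the free end, tension +): N_BC = 13.2 kN, N_AB = 40.5 kN.
σ_AB = N_AB/A_AB = 40500/2510 = 16.14 MPa.

16.1 MPa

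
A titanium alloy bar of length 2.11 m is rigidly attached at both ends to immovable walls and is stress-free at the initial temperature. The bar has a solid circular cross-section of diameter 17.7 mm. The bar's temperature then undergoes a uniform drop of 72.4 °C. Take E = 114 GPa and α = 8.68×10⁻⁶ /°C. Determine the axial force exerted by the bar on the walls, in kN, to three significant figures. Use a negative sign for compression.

17.6 kN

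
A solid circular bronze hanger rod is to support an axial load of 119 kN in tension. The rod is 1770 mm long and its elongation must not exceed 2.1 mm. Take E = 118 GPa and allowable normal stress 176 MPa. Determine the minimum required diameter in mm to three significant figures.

Required area A ≥ P/σ_allow = 119000/176 = 676.1 mm².
For a solid circular section, d ≥ √(4A/π) = 29.34 mm.
Elongation limit: A ≥ PL/(Eδ_allow) = 119000·1770/(118000·2.1) = 850 mm² ⇒ d ≥ 32.9 mm.
The elongation limit governs.

32.9 mm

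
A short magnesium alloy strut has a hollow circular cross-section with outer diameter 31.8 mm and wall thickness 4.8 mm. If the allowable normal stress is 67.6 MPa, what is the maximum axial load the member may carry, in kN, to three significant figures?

27.5 kN

A = 407.2 mm².
P_max = σ_allow · A = 67.6 · 407.2 = 27520 N = 27.52 kN.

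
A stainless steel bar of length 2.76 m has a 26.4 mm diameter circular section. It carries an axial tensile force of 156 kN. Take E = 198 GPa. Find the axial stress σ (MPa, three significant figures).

A = 547.4 mm².
σ = N/A = 156000/547.4 = 285 MPa.

285 MPa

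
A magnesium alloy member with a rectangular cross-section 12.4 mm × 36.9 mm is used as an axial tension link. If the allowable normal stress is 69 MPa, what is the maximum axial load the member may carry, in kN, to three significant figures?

A = 457.6 mm².
P_max = σ_allow · A = 69 · 457.6 = 31570 N = 31.57 kN.

31.6 kN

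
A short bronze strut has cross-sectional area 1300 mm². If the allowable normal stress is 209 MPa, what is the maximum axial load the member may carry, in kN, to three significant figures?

P_max = σ_allow · A = 209 · 1300 = 271700 N = 271.7 kN.

272 kN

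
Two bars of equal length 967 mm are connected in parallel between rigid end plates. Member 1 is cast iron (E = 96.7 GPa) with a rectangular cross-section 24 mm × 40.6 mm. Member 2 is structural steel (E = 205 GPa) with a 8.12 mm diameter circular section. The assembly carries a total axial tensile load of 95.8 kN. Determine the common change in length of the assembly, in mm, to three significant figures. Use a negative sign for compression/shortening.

0.884 mm

A_1 = 974.4 mm².
A_2 = 51.78 mm².
Equal strain + equilibrium ⇒ each member carries load in proportion to AE: A₁E₁ = 94220000 N, A₂E₂ = 10620000 N, ΣAE = 104800000 N.
δ = PL/ΣAE = 95800·967/104800000 = 0.8836 mm.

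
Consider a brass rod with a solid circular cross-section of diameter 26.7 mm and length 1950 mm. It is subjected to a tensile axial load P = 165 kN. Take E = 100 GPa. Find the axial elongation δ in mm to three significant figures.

5.75 mm

A = 559.9 mm².
δ_mech = NL/(AE) = 165000·1950/(559.9·100000) = 5.747 mm.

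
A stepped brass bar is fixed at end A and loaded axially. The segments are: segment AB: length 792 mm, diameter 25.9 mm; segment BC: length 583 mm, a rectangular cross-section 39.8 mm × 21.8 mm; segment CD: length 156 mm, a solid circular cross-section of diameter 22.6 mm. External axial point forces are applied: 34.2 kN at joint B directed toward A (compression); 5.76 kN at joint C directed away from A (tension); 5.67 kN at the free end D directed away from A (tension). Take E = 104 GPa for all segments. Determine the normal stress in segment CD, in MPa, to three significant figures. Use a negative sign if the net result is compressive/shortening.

Internal axial forces (sectioning from the free end, tension +): N_CD = 5.67 kN, N_BC = 11.43 kN, N_AB = -22.77 kN.
A_CD = 401.1 mm².
σ_CD = N_CD/A_CD = 5670/401.1 = 14.13 MPa.

14.1 MPa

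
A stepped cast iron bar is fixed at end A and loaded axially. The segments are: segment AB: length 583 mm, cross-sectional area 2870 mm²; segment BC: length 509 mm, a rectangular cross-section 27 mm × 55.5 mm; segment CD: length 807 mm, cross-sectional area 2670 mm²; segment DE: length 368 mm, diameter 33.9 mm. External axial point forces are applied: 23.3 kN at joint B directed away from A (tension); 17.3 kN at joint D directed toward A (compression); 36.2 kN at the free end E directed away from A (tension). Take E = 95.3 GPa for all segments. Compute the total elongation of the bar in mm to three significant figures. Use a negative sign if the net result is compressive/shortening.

0.372 mm

Internal axial forces (sectioning from the free end, tension +): N_DE = 36.2 kN, N_CD = 18.9 kN, N_BC = 18.9 kN, N_AB = 42.2 kN.
A_BC = 1498 mm².
A_DE = 902.6 mm².
δ_AB = 42200·583/(2870·95300) = 0.08995 mm
δ_BC = 18900·509/(1498·95300) = 0.06736 mm
δ_CD = 18900·807/(2670·95300) = 0.05994 mm
δ_DE = 36200·368/(902.6·95300) = 0.1549 mm
δ = Σδ_i = 0.3721 mm.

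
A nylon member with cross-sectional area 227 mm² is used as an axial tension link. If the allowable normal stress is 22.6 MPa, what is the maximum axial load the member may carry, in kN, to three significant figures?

5.13 kN

P_max = σ_allow · A = 22.6 · 227 = 5130 N = 5.13 kN.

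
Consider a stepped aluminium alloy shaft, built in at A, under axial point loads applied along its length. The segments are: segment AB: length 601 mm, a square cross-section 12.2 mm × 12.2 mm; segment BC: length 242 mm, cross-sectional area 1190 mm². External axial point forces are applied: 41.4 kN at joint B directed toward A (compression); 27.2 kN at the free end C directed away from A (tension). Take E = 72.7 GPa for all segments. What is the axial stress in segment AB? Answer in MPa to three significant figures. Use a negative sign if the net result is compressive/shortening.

Internal axial forces (sectioning from the free end, tension +): N_BC = 27.2 kN, N_AB = -14.2 kN.
A_AB = 148.8 mm².
σ_AB = N_AB/A_AB = -14200/148.8 = -95.4 MPa.

-95.4 MPa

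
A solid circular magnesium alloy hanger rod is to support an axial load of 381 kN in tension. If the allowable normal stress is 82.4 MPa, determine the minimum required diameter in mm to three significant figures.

Required area A ≥ P/σ_allow = 381000/82.4 = 4624 mm².
For a solid circular section, d ≥ √(4A/π) = 76.73 mm.

76.7 mm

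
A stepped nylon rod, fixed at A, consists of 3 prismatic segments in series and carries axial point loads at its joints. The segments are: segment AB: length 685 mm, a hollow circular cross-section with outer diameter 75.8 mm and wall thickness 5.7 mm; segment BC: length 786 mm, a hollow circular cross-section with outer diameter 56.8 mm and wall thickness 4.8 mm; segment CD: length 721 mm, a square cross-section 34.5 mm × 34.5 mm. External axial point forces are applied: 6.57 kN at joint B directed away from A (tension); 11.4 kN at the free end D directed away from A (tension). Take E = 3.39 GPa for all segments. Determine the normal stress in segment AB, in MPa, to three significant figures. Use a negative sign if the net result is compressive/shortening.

14.3 MPa

Internal axial forces (sectioning from the free end, tension +): N_CD = 11.4 kN, N_BC = 11.4 kN, N_AB = 17.97 kN.
A_AB = 1255 mm².
σ_AB = N_AB/A_AB = 17970/1255 = 14.32 MPa.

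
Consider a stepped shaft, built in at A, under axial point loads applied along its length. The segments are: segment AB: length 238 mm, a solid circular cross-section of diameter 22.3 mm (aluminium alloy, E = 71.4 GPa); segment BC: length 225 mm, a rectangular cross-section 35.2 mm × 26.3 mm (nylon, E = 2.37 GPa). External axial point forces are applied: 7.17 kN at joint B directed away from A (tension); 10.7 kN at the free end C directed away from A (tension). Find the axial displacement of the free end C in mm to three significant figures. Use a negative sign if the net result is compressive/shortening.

1.25 mm

Internal axial forces (sectioning from the free end, tension +): N_BC = 10.7 kN, N_AB = 17.87 kN.
A_AB = 390.6 mm².
A_BC = 925.8 mm².
δ_AB = 17870·238/(390.6·71400) = 0.1525 mm
δ_BC = 10700·225/(925.8·2370) = 1.097 mm
δ = Σδ_i = 1.25 mm.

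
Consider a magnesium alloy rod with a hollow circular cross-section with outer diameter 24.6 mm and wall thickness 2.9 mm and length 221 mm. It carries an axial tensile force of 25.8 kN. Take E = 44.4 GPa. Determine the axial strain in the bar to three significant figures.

A = 197.7 mm².
σ = N/A = 130.5 MPa; ε = σ/E = 130.5/44400 = 2.939e-03.

0.00294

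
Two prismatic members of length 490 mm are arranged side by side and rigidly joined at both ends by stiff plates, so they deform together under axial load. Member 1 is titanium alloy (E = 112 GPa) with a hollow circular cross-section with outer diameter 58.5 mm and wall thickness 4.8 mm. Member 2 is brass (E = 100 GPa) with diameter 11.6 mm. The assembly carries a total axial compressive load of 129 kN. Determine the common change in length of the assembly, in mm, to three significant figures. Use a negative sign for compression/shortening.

A_1 = 809.8 mm².
A_2 = 105.7 mm².
Equal strain + equilibrium ⇒ each member carries load in proportion to AE: A₁E₁ = 90700000 N, A₂E₂ = 10570000 N, ΣAE = 101300000 N.
δ = PL/ΣAE = -129000·490/101300000 = -0.6242 mm.

-0.624 mm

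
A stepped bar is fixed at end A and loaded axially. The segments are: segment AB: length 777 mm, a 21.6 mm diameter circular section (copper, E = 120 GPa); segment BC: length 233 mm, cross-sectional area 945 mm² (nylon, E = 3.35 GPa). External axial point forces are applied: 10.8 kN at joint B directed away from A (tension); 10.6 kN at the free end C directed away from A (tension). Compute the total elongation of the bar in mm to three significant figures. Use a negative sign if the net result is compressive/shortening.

Internal axial forces (sectioning from the free end, tension +): N_BC = 10.6 kN, N_AB = 21.4 kN.
A_AB = 366.4 mm².
δ_AB = 21400·777/(366.4·120000) = 0.3781 mm
δ_BC = 10600·233/(945·3350) = 0.7802 mm
δ = Σδ_i = 1.158 mm.

1.16 mm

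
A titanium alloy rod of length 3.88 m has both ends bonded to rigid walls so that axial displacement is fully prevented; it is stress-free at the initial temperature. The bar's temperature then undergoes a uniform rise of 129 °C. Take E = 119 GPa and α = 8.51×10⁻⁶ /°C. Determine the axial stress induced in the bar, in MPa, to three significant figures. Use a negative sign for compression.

Free thermal expansion αLΔT = 8.51e-6 · 3880 · 129 = 4.259 mm.
The walls impose strain ε = −(4.259)/3880 = -1.0978e-03; σ = Eε = 119000 · -1.0978e-03 = -130.6 MPa.

-131 MPa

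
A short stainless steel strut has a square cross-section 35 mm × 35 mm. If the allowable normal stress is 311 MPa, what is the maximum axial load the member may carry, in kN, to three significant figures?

381 kN

A = 1225 mm².
P_max = σ_allow · A = 311 · 1225 = 381000 N = 381 kN.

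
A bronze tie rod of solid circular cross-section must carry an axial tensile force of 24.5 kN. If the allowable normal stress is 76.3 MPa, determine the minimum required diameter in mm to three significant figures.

Required area A ≥ P/σ_allow = 24500/76.3 = 321.1 mm².
For a solid circular section, d ≥ √(4A/π) = 20.22 mm.

20.2 mm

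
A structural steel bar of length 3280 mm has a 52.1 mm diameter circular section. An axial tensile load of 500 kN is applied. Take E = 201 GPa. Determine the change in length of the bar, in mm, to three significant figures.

3.83 mm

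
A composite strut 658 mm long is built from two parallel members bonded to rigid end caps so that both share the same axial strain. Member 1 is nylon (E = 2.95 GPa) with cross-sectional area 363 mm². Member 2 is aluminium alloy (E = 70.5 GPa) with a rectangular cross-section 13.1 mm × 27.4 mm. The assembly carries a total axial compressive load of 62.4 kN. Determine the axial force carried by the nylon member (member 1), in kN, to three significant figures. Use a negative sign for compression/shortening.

-2.53 kN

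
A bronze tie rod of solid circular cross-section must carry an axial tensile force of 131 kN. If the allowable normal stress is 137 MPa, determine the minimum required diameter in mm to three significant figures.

34.9 mm

Required area A ≥ P/σ_allow = 131000/137 = 956.2 mm².
For a solid circular section, d ≥ √(4A/π) = 34.89 mm.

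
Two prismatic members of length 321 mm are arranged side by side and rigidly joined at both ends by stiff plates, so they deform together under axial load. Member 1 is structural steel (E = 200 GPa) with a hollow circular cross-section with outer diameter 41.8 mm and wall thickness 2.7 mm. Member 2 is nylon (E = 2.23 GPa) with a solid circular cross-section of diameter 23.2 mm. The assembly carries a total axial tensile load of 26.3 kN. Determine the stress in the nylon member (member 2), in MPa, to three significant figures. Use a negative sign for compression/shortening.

0.872 MPa

A_1 = 331.7 mm².
A_2 = 422.7 mm².
Equal strain + equilibrium ⇒ each member carries load in proportion to AE: A₁E₁ = 66330000 N, A₂E₂ = 942700 N, ΣAE = 67270000 N.
σ₂ = P·E₂/ΣAE = 26300·2230/67270000 = 0.8718 MPa.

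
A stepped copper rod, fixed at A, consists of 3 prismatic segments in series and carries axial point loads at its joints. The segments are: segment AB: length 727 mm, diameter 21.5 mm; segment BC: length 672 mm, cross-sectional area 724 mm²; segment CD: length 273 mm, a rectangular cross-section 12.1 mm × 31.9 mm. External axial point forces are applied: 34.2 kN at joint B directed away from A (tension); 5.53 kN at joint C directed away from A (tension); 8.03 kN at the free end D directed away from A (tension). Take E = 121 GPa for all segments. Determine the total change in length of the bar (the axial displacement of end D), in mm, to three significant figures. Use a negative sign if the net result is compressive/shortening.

0.941 mm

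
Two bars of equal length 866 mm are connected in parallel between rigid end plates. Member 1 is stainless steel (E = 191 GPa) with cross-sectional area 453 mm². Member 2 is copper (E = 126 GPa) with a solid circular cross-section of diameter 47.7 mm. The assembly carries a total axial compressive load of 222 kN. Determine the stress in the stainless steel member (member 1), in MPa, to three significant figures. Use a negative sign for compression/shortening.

A_2 = 1787 mm².
Equal strain + equilibrium ⇒ each member carries load in proportion to AE: A₁E₁ = 86520000 N, A₂E₂ = 225200000 N, ΣAE = 311700000 N.
σ₁ = P·E₁/ΣAE = -222000·191000/311700000 = -136 MPa.

-136 MPa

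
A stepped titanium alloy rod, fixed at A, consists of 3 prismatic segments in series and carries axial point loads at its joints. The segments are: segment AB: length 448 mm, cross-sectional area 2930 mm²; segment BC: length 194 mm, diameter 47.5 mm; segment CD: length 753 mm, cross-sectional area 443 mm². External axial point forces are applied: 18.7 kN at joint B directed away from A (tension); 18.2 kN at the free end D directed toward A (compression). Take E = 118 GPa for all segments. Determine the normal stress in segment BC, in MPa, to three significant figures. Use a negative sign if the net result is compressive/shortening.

Internal axial forces (sectioning from the free end, tension +): N_CD = -18.2 kN, N_BC = -18.2 kN, N_AB = 0.5 kN.
A_BC = 1772 mm².
σ_BC = N_BC/A_BC = -18200/1772 = -10.27 MPa.

-10.3 MPa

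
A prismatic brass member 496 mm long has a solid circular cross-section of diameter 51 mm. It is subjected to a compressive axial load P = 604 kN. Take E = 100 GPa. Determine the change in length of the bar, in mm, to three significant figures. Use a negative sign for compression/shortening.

A = 2043 mm².
δ_mech = NL/(AE) = -604000·496/(2043·100000) = -1.467 mm.

-1.47 mm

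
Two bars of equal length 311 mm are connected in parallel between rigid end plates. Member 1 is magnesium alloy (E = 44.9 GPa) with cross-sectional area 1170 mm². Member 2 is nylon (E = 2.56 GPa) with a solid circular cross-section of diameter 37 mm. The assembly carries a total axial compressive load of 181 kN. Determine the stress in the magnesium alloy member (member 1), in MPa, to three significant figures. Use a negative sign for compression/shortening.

-147 MPa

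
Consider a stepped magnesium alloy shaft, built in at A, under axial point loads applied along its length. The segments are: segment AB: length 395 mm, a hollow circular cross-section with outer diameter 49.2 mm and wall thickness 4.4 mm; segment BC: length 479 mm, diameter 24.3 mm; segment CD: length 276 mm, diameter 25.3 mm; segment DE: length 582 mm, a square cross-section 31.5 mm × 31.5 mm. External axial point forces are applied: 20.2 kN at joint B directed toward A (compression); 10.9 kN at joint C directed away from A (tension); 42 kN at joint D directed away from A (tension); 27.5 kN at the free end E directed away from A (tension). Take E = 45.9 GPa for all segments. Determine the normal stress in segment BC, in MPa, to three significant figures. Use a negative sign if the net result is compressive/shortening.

173 MPa

Internal axial forces (sectioning from the free end, tension +): N_DE = 27.5 kN, N_CD = 69.5 kN, N_BC = 80.4 kN, N_AB = 60.2 kN.
A_BC = 463.8 mm².
σ_BC = N_BC/A_BC = 80400/463.8 = 173.4 MPa.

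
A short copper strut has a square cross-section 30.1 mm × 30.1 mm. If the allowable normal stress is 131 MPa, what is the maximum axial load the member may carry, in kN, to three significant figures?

119 kN

A = 906 mm².
P_max = σ_allow · A = 131 · 906 = 118700 N = 118.7 kN.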